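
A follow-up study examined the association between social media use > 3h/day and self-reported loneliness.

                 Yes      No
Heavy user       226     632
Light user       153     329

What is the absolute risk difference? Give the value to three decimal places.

-0.054

Cells: a = 226, b = 632, c = 153, d = 329.
Risk in exposed = 226/858 = 0.263403; risk in unexposed = 153/482 = 0.317427.
Risk difference = 0.263403 − 0.317427 = -0.054024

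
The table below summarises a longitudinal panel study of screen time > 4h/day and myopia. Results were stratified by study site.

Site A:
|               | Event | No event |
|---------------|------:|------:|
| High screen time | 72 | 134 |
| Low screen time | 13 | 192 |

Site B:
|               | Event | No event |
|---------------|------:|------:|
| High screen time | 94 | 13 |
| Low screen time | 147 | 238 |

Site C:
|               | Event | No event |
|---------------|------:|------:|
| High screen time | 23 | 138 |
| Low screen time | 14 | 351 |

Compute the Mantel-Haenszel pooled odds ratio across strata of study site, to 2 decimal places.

OR_MH = Σ(aᵢdᵢ/nᵢ) / Σ(bᵢcᵢ/nᵢ), where nᵢ is the stratum total.
Stratum 1 (Site A): n = 411; a·d/n = 72·192/411 = 33.6350; b·c/n = 134·13/411 = 4.2384
Stratum 2 (Site B): n = 492; a·d/n = 94·238/492 = 45.4715; b·c/n = 13·147/492 = 3.8841
Stratum 3 (Site C): n = 526; a·d/n = 23·351/526 = 15.3479; b·c/n = 138·14/526 = 3.6730
OR_MH = (33.6350 + 45.4715 + 15.3479) / (4.2384 + 3.8841 + 3.6730) = 94.4545 / 11.7956 = 8.00761

8.01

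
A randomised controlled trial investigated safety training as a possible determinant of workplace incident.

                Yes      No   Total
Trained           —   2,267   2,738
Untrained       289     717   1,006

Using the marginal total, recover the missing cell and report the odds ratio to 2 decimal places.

The missing cell is in the exposed row: 2738 − 2267 = 471.
So a = 471, b = 2267, c = 289, d = 717.
OR = (a·d)/(b·c) = (471 × 717) / (2267 × 289) = 337707 / 655163 = 0.51545

0.52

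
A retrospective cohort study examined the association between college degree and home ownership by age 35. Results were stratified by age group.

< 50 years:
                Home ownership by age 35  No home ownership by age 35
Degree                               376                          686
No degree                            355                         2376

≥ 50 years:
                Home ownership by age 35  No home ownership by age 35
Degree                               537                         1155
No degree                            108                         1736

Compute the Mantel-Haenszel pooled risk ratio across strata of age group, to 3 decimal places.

RR_MH = Σ(aᵢ·n₀ᵢ/nᵢ) / Σ(cᵢ·n₁ᵢ/nᵢ), with n₁ᵢ = aᵢ+bᵢ (exposed), n₀ᵢ = cᵢ+dᵢ (unexposed), nᵢ = n₁ᵢ+n₀ᵢ.
Stratum 1 (< 50 years): n₁ = 1062, n₀ = 2731, n = 3793; a·n₀/n = 376·2731/3793 = 270.7240; c·n₁/n = 355·1062/3793 = 99.3963
Stratum 2 (≥ 50 years): n₁ = 1692, n₀ = 1844, n = 3536; a·n₀/n = 537·1844/3536 = 280.0419; c·n₁/n = 108·1692/3536 = 51.6787
RR_MH = (270.7240 + 280.0419) / (99.3963 + 51.6787) = 550.7658 / 151.0750 = 3.64565

3.646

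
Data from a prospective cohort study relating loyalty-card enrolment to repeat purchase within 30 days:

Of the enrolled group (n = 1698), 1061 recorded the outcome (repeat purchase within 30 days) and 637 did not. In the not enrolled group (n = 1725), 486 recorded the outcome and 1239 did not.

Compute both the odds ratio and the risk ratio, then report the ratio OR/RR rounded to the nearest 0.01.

1.91

From the description: a = 1061, b = 637, c = 486, d = 1239.
OR = (1061·1239)/(637·486) = 1314579/309582 = 4.24630
Risk in exposed = 1061/1698 = 0.62485; risk in unexposed = 486/1725 = 0.28174; RR = 2.21784
OR/RR = 4.24630 / 2.21784 = 1.91461
The outcome is not rare, so the OR lies further from 1 than the RR.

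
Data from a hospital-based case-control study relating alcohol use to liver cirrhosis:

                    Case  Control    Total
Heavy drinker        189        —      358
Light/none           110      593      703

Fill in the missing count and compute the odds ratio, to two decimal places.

6.03

The missing cell is in the exposed row: 358 − 189 = 169.
So a = 189, b = 169, c = 110, d = 593.
OR = (a·d)/(b·c) = (189 × 593) / (169 × 110) = 112077 / 18590 = 6.02889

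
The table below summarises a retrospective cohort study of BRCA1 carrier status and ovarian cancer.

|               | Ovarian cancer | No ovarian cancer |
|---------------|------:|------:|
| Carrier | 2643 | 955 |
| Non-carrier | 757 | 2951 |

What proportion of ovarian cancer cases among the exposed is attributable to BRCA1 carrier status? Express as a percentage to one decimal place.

72.2

Cells: a = 2643, b = 955, c = 757, d = 2951.
Risk in exposed = 2643/3598 = 0.73457; risk in unexposed = 757/3708 = 0.20415.
RR = 0.73457/0.20415 = 3.59815
AR% = (RR − 1)/RR × 100 = (3.59815 − 1)/3.59815 × 100 = 72.2080%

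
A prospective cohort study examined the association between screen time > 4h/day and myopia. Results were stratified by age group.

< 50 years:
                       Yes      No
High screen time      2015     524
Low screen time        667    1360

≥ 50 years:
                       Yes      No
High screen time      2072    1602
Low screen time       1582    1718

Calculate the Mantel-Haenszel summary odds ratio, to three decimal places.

OR_MH = Σ(aᵢdᵢ/nᵢ) / Σ(bᵢcᵢ/nᵢ), where nᵢ is the stratum total.
Stratum 1 (< 50 years): n = 4566; a·d/n = 2015·1360/4566 = 600.1752; b·c/n = 524·667/4566 = 76.5458
Stratum 2 (≥ 50 years): n = 6974; a·d/n = 2072·1718/6974 = 510.4239; b·c/n = 1602·1582/6974 = 363.4018
OR_MH = (600.1752 + 510.4239) / (76.5458 + 363.4018) = 1110.5991 / 439.9476 = 2.52439

2.524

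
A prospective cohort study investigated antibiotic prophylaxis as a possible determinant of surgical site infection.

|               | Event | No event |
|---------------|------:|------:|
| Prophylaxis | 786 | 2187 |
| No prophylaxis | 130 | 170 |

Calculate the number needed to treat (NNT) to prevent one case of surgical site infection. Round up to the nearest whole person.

6

Risk in treated group = 786/2973 = 0.26438; risk in control = 130/300 = 0.43333.
Absolute risk reduction = 0.43333 − 0.26438 = 0.16895
NNT = 1 / ARR = 1 / 0.16895 = 5.919 → round up → 6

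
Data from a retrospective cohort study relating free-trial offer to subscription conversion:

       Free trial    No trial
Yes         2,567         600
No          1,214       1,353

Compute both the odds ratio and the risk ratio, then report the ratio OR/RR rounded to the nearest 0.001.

Reading the table with exposure as columns: a = 2567 (Free trial, case), b = 1214 (Free trial, non-case), c = 600 (No trial, case), d = 1353.
OR = (2567·1353)/(1214·600) = 3473151/728400 = 4.76819
Risk in exposed = 2567/3781 = 0.67892; risk in unexposed = 600/1953 = 0.30722; RR = 2.20989
OR/RR = 4.76819 / 2.20989 = 2.15766
The outcome is not rare, so the OR lies further from 1 than the RR.

2.158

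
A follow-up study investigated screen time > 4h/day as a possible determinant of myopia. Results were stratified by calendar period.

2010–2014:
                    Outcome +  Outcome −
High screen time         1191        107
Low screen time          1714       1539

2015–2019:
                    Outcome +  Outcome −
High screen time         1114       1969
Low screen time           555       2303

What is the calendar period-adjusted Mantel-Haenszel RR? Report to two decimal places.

RR_MH = Σ(aᵢ·n₀ᵢ/nᵢ) / Σ(cᵢ·n₁ᵢ/nᵢ), with n₁ᵢ = aᵢ+bᵢ (exposed), n₀ᵢ = cᵢ+dᵢ (unexposed), nᵢ = n₁ᵢ+n₀ᵢ.
Stratum 1 (2010–2014): n₁ = 1298, n₀ = 3253, n = 4551; a·n₀/n = 1191·3253/4551 = 851.3125; c·n₁/n = 1714·1298/4551 = 488.8534
Stratum 2 (2015–2019): n₁ = 3083, n₀ = 2858, n = 5941; a·n₀/n = 1114·2858/5941 = 535.9051; c·n₁/n = 555·3083/5941 = 288.0096
RR_MH = (851.3125 + 535.9051) / (488.8534 + 288.0096) = 1387.2175 / 776.8630 = 1.78567

1.79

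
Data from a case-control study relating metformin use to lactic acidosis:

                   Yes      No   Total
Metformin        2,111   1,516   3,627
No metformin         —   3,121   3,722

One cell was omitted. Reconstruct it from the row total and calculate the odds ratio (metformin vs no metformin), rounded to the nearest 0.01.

7.23

The missing cell is in the unexposed row: 3722 − 3121 = 601.
So a = 2111, b = 1516, c = 601, d = 3121.
OR = (a·d)/(b·c) = (2111 × 3121) / (1516 × 601) = 6588431 / 911116 = 7.23117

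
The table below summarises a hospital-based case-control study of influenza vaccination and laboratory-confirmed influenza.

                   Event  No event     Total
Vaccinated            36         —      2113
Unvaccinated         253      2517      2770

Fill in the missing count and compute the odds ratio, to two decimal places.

The missing cell is in the exposed row: 2113 − 36 = 2077.
So a = 36, b = 2077, c = 253, d = 2517.
OR = (a·d)/(b·c) = (36 × 2517) / (2077 × 253) = 90612 / 525481 = 0.17244

0.17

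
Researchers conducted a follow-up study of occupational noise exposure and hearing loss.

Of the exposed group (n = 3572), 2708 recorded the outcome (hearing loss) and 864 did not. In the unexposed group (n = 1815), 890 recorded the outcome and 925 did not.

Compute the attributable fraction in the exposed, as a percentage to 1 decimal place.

35.3

From the description: a = 2708, b = 864, c = 890, d = 925.
Risk in exposed = 2708/3572 = 0.75812; risk in unexposed = 890/1815 = 0.49036.
RR = 0.75812/0.49036 = 1.54605
AR% = (RR − 1)/RR × 100 = (1.54605 − 1)/1.54605 × 100 = 35.3191%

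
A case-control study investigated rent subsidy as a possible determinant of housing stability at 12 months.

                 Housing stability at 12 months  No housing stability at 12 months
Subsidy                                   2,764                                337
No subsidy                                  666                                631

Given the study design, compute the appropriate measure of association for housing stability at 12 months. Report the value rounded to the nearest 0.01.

7.77

Cells: a = 2764, b = 337, c = 666, d = 631.
This is a case-control study: participants were sampled on outcome status, so risks in the source population cannot be estimated directly — relative risk is not valid here. The odds ratio is the appropriate measure.
OR = (a·d)/(b·c) = (2764 × 631) / (337 × 666) = 1744084 / 224442 = 7.77076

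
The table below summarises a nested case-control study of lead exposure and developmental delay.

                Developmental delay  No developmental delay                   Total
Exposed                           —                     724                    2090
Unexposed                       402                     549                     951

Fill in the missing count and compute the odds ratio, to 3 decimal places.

2.577

The missing cell is in the exposed row: 2090 − 724 = 1366.
So a = 1366, b = 724, c = 402, d = 549.
OR = (a·d)/(b·c) = (1366 × 549) / (724 × 402) = 749934 / 291048 = 2.57667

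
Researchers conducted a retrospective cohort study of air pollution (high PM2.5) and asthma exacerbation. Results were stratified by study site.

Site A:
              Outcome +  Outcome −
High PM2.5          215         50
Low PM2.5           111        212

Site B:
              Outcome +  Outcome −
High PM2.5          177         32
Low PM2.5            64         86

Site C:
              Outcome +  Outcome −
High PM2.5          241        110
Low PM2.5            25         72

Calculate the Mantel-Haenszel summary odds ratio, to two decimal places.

OR_MH = Σ(aᵢdᵢ/nᵢ) / Σ(bᵢcᵢ/nᵢ), where nᵢ is the stratum total.
Stratum 1 (Site A): n = 588; a·d/n = 215·212/588 = 77.5170; b·c/n = 50·111/588 = 9.4388
Stratum 2 (Site B): n = 359; a·d/n = 177·86/359 = 42.4011; b·c/n = 32·64/359 = 5.7047
Stratum 3 (Site C): n = 448; a·d/n = 241·72/448 = 38.7321; b·c/n = 110·25/448 = 6.1384
OR_MH = (77.5170 + 42.4011 + 38.7321) / (9.4388 + 5.7047 + 6.1384) = 158.6503 / 21.2819 = 7.45470

7.45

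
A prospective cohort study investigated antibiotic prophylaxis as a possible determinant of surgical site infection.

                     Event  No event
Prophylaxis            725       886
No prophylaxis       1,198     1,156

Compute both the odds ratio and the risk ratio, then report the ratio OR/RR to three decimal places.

Cells: a = 725, b = 886, c = 1198, d = 1156.
OR = (725·1156)/(886·1198) = 838100/1061428 = 0.78960
Risk in exposed = 725/1611 = 0.45003; risk in unexposed = 1198/2354 = 0.50892; RR = 0.88428
OR/RR = 0.78960 / 0.88428 = 0.89292
The outcome is not rare, so the OR lies further from 1 than the RR.

0.893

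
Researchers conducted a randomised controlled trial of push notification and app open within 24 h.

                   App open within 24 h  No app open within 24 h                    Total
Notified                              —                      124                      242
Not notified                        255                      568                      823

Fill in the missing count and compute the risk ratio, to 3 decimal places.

The missing cell is in the exposed row: 242 − 124 = 118.
So a = 118, b = 124, c = 255, d = 568.
RR = [a/(a+b)] / [c/(c+d)] = (118/242) / (255/823) = 0.48760/0.30984 = 1.57372

1.574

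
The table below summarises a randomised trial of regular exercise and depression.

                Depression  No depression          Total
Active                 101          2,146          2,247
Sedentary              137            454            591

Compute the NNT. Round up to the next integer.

Risk in treated group = 101/2247 = 0.04495; risk in control = 137/591 = 0.23181.
Absolute risk reduction = 0.23181 − 0.04495 = 0.18686
NNT = 1 / ARR = 1 / 0.18686 = 5.352 → round up → 6

6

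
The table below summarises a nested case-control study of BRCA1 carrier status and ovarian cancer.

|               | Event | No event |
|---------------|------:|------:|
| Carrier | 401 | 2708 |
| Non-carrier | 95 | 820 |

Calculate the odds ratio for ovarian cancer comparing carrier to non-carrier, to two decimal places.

Cells: a = 401, b = 2708, c = 95, d = 820.
OR = (a·d)/(b·c) = (401 × 820) / (2708 × 95) = 328820 / 257260 = 1.27816
The odds of ovarian cancer are about 1.28 times as high in the carrier group.

1.28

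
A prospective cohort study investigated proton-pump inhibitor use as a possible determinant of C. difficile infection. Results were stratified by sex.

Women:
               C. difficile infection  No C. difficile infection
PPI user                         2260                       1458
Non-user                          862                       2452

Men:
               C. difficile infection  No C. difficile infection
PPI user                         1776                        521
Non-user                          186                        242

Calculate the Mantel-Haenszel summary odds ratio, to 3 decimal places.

OR_MH = Σ(aᵢdᵢ/nᵢ) / Σ(bᵢcᵢ/nᵢ), where nᵢ is the stratum total.
Stratum 1 (Women): n = 7032; a·d/n = 2260·2452/7032 = 788.0432; b·c/n = 1458·862/7032 = 178.7253
Stratum 2 (Men): n = 2725; a·d/n = 1776·242/2725 = 157.7218; b·c/n = 521·186/2725 = 35.5618
OR_MH = (788.0432 + 157.7218) / (178.7253 + 35.5618) = 945.7651 / 214.2871 = 4.41354

4.414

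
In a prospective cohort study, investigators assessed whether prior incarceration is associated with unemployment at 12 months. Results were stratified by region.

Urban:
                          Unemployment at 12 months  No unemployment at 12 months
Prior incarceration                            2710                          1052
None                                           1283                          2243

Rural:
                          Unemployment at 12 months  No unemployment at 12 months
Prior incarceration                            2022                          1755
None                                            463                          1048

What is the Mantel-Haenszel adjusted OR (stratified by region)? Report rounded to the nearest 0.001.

OR_MH = Σ(aᵢdᵢ/nᵢ) / Σ(bᵢcᵢ/nᵢ), where nᵢ is the stratum total.
Stratum 1 (Urban): n = 7288; a·d/n = 2710·2243/7288 = 834.0464; b·c/n = 1052·1283/7288 = 185.1970
Stratum 2 (Rural): n = 5288; a·d/n = 2022·1048/5288 = 400.7292; b·c/n = 1755·463/5288 = 153.6621
OR_MH = (834.0464 + 400.7292) / (185.1970 + 153.6621) = 1234.7756 / 338.8591 = 3.64392

3.644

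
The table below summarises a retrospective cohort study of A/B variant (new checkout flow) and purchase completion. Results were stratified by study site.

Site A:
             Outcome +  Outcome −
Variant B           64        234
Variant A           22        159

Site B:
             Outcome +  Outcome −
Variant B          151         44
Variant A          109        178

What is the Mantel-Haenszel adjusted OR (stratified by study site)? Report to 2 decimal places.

OR_MH = Σ(aᵢdᵢ/nᵢ) / Σ(bᵢcᵢ/nᵢ), where nᵢ is the stratum total.
Stratum 1 (Site A): n = 479; a·d/n = 64·159/479 = 21.2443; b·c/n = 234·22/479 = 10.7474
Stratum 2 (Site B): n = 482; a·d/n = 151·178/482 = 55.7635; b·c/n = 44·109/482 = 9.9502
OR_MH = (21.2443 + 55.7635) / (10.7474 + 9.9502) = 77.0077 / 20.6976 = 3.72061

3.72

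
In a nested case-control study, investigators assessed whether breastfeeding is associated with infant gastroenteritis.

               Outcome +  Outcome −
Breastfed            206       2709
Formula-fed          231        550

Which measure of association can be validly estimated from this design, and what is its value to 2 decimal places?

0.18

Cells: a = 206, b = 2709, c = 231, d = 550.
This is a nested case-control study: participants were sampled on outcome status, so risks in the source population cannot be estimated directly — relative risk is not valid here. The odds ratio is the appropriate measure.
OR = (a·d)/(b·c) = (206 × 550) / (2709 × 231) = 113300 / 625779 = 0.18105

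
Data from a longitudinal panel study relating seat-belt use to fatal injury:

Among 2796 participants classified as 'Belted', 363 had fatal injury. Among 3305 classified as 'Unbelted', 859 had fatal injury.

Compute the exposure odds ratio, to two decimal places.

0.42

From the description: a = 363, b = 2433, c = 859, d = 2446.
OR = (a·d)/(b·c) = (363 × 2446) / (2433 × 859) = 887898 / 2089947 = 0.42484
Exposure is associated with lower odds of fatal injury (OR = 0.42 < 1).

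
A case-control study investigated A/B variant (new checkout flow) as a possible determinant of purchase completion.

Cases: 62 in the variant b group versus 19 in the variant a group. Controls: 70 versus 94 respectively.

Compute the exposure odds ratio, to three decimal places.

4.382

From the description: a = 62, b = 70, c = 19, d = 94.
OR = (a·d)/(b·c) = (62 × 94) / (70 × 19) = 5828 / 1330 = 4.38195
The odds of purchase completion are about 4.38 times as high in the variant b group.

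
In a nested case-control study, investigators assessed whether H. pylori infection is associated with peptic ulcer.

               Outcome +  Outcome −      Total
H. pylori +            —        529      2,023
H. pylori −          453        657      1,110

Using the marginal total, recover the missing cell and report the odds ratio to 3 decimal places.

4.096

The missing cell is in the exposed row: 2023 − 529 = 1494.
So a = 1494, b = 529, c = 453, d = 657.
OR = (a·d)/(b·c) = (1494 × 657) / (529 × 453) = 981558 / 239637 = 4.09602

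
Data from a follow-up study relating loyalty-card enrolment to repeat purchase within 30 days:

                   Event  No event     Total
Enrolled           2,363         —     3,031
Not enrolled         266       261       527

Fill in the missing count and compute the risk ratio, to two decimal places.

1.54

The missing cell is in the exposed row: 3031 − 2363 = 668.
So a = 2363, b = 668, c = 266, d = 261.
RR = [a/(a+b)] / [c/(c+d)] = (2363/3031) / (266/527) = 0.77961/0.50474 = 1.54457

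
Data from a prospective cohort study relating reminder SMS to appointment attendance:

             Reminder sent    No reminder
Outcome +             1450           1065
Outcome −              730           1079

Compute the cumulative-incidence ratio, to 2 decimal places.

1.34

Reading the table with exposure as columns: a = 1450 (Reminder sent, case), b = 730 (Reminder sent, non-case), c = 1065 (No reminder, case), d = 1079.
Risk in exposed = 1450/2180 = 0.66514; risk in unexposed = 1065/2144 = 0.49674.
RR = 0.66514 / 0.49674 = 1.33902
The risk among the exposed is 1.34 times that among the unexposed.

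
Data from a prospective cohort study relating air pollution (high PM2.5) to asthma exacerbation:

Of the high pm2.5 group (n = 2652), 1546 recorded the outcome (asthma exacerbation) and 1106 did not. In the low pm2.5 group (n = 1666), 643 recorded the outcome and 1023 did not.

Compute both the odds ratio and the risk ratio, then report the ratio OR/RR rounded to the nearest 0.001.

From the description: a = 1546, b = 1106, c = 643, d = 1023.
OR = (1546·1023)/(1106·643) = 1581558/711158 = 2.22392
Risk in exposed = 1546/2652 = 0.58296; risk in unexposed = 643/1666 = 0.38595; RR = 1.51043
OR/RR = 2.22392 / 1.51043 = 1.47238
The outcome is not rare, so the OR lies further from 1 than the RR.

1.472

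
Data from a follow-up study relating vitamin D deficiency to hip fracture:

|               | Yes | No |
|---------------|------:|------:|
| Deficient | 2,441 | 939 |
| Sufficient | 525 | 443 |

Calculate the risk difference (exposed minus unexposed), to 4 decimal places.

0.1798

Cells: a = 2441, b = 939, c = 525, d = 443.
Risk in exposed = 2441/3380 = 0.722189; risk in unexposed = 525/968 = 0.542355.
Risk difference = 0.722189 − 0.542355 = 0.179834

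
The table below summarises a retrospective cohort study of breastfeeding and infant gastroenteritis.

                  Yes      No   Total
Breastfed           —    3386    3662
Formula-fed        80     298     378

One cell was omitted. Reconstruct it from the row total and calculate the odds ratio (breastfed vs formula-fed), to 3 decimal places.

The missing cell is in the exposed row: 3662 − 3386 = 276.
So a = 276, b = 3386, c = 80, d = 298.
OR = (a·d)/(b·c) = (276 × 298) / (3386 × 80) = 82248 / 270880 = 0.30363

0.304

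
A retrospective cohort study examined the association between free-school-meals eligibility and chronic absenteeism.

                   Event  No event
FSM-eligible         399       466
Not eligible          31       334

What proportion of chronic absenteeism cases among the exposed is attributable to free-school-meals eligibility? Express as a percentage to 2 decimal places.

81.59

Cells: a = 399, b = 466, c = 31, d = 334.
Risk in exposed = 399/865 = 0.46127; risk in unexposed = 31/365 = 0.08493.
RR = 0.46127/0.08493 = 5.43110
AR% = (RR − 1)/RR × 100 = (5.43110 − 1)/5.43110 × 100 = 81.5875%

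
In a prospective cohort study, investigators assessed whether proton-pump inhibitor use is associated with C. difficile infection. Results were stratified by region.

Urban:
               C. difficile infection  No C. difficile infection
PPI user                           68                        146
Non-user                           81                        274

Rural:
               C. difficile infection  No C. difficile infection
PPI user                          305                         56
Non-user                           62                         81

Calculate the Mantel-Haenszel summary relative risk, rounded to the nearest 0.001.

1.722

RR_MH = Σ(aᵢ·n₀ᵢ/nᵢ) / Σ(cᵢ·n₁ᵢ/nᵢ), with n₁ᵢ = aᵢ+bᵢ (exposed), n₀ᵢ = cᵢ+dᵢ (unexposed), nᵢ = n₁ᵢ+n₀ᵢ.
Stratum 1 (Urban): n₁ = 214, n₀ = 355, n = 569; a·n₀/n = 68·355/569 = 42.4253; c·n₁/n = 81·214/569 = 30.4640
Stratum 2 (Rural): n₁ = 361, n₀ = 143, n = 504; a·n₀/n = 305·143/504 = 86.5377; c·n₁/n = 62·361/504 = 44.4087
RR_MH = (42.4253 + 86.5377) / (30.4640 + 44.4087) = 128.9630 / 74.8727 = 1.72243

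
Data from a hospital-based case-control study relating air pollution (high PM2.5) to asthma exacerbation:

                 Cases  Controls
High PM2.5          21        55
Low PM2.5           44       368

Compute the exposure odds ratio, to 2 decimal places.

3.19

Cells: a = 21, b = 55, c = 44, d = 368.
OR = (a·d)/(b·c) = (21 × 368) / (55 × 44) = 7728 / 2420 = 3.19339
The odds of asthma exacerbation are about 3.19 times as high in the high pm2.5 group.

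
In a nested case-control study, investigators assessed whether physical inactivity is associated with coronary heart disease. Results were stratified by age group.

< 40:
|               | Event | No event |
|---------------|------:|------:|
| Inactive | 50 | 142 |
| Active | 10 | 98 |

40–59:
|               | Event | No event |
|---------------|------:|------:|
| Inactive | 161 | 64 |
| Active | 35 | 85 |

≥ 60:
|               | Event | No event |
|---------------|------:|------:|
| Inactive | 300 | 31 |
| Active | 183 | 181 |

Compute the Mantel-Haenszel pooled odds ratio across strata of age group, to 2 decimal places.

OR_MH = Σ(aᵢdᵢ/nᵢ) / Σ(bᵢcᵢ/nᵢ), where nᵢ is the stratum total.
Stratum 1 (< 40): n = 300; a·d/n = 50·98/300 = 16.3333; b·c/n = 142·10/300 = 4.7333
Stratum 2 (40–59): n = 345; a·d/n = 161·85/345 = 39.6667; b·c/n = 64·35/345 = 6.4928
Stratum 3 (≥ 60): n = 695; a·d/n = 300·181/695 = 78.1295; b·c/n = 31·183/695 = 8.1626
OR_MH = (16.3333 + 39.6667 + 78.1295) / (4.7333 + 6.4928 + 8.1626) = 134.1295 / 19.3887 = 6.91793

6.92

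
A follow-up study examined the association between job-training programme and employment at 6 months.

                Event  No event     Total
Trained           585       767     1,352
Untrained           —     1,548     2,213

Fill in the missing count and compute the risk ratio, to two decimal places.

The missing cell is in the unexposed row: 2213 − 1548 = 665.
So a = 585, b = 767, c = 665, d = 1548.
RR = [a/(a+b)] / [c/(c+d)] = (585/1352) / (665/2213) = 0.43269/0.30050 = 1.43992

1.44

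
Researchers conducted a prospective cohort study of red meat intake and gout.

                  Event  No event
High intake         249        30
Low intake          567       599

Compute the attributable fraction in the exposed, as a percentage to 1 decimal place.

Cells: a = 249, b = 30, c = 567, d = 599.
Risk in exposed = 249/279 = 0.89247; risk in unexposed = 567/1166 = 0.48628.
RR = 0.89247/0.48628 = 1.83532
AR% = (RR − 1)/RR × 100 = (1.83532 − 1)/1.83532 × 100 = 45.5134%

45.5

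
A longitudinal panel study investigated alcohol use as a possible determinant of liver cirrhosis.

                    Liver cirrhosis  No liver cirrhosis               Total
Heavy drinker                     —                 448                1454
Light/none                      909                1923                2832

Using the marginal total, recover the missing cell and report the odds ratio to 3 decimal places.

4.750

The missing cell is in the exposed row: 1454 − 448 = 1006.
So a = 1006, b = 448, c = 909, d = 1923.
OR = (a·d)/(b·c) = (1006 × 1923) / (448 × 909) = 1934538 / 407232 = 4.75046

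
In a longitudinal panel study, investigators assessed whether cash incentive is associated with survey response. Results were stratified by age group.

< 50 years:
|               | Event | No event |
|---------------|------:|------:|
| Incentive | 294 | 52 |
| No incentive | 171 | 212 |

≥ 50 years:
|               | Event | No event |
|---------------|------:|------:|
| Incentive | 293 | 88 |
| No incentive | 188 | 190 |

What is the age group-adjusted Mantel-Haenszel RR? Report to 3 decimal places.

1.711

RR_MH = Σ(aᵢ·n₀ᵢ/nᵢ) / Σ(cᵢ·n₁ᵢ/nᵢ), with n₁ᵢ = aᵢ+bᵢ (exposed), n₀ᵢ = cᵢ+dᵢ (unexposed), nᵢ = n₁ᵢ+n₀ᵢ.
Stratum 1 (< 50 years): n₁ = 346, n₀ = 383, n = 729; a·n₀/n = 294·383/729 = 154.4609; c·n₁/n = 171·346/729 = 81.1605
Stratum 2 (≥ 50 years): n₁ = 381, n₀ = 378, n = 759; a·n₀/n = 293·378/759 = 145.9209; c·n₁/n = 188·381/759 = 94.3715
RR_MH = (154.4609 + 145.9209) / (81.1605 + 94.3715) = 300.3819 / 175.5320 = 1.71127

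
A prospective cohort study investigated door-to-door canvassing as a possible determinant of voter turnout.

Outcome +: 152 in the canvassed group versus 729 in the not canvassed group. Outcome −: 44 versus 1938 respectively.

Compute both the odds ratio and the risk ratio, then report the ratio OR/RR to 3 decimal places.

3.237

From the description: a = 152, b = 44, c = 729, d = 1938.
OR = (152·1938)/(44·729) = 294576/32076 = 9.18369
Risk in exposed = 152/196 = 0.77551; risk in unexposed = 729/2667 = 0.27334; RR = 2.83715
OR/RR = 9.18369 / 2.83715 = 3.23694
The outcome is not rare, so the OR lies further from 1 than the RR.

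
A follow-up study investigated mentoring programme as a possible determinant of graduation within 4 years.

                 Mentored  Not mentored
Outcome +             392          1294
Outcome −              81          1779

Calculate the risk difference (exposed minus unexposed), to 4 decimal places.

Reading the table with exposure as columns: a = 392 (Mentored, case), b = 81 (Mentored, non-case), c = 1294 (Not mentored, case), d = 1779.
Risk in exposed = 392/473 = 0.828753; risk in unexposed = 1294/3073 = 0.421087.
Risk difference = 0.828753 − 0.421087 = 0.407666

0.4077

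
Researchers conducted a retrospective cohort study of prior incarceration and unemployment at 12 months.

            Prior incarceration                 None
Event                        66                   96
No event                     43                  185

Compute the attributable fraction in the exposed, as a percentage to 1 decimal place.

43.6

Reading the table with exposure as columns: a = 66 (Prior incarceration, case), b = 43 (Prior incarceration, non-case), c = 96 (None, case), d = 185.
Risk in exposed = 66/109 = 0.60550; risk in unexposed = 96/281 = 0.34164.
RR = 0.60550/0.34164 = 1.77236
AR% = (RR − 1)/RR × 100 = (1.77236 − 1)/1.77236 × 100 = 43.5781%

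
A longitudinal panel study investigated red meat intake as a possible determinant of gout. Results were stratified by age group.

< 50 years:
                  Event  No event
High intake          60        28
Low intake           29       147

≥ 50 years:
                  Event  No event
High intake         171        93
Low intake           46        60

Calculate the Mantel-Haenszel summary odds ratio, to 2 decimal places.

OR_MH = Σ(aᵢdᵢ/nᵢ) / Σ(bᵢcᵢ/nᵢ), where nᵢ is the stratum total.
Stratum 1 (< 50 years): n = 264; a·d/n = 60·147/264 = 33.4091; b·c/n = 28·29/264 = 3.0758
Stratum 2 (≥ 50 years): n = 370; a·d/n = 171·60/370 = 27.7297; b·c/n = 93·46/370 = 11.5622
OR_MH = (33.4091 + 27.7297) / (3.0758 + 11.5622) = 61.1388 / 14.6379 = 4.17674

4.18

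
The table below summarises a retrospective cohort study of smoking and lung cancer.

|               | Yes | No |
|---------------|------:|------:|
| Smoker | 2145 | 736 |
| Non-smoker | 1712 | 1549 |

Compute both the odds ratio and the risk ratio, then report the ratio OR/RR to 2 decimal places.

1.86

Cells: a = 2145, b = 736, c = 1712, d = 1549.
OR = (2145·1549)/(736·1712) = 3322605/1260032 = 2.63692
Risk in exposed = 2145/2881 = 0.74453; risk in unexposed = 1712/3261 = 0.52499; RR = 1.41818
OR/RR = 2.63692 / 1.41818 = 1.85937
The outcome is not rare, so the OR lies further from 1 than the RR.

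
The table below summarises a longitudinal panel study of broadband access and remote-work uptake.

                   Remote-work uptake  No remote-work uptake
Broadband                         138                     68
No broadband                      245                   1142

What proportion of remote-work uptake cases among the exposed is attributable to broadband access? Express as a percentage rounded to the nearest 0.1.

Cells: a = 138, b = 68, c = 245, d = 1142.
Risk in exposed = 138/206 = 0.66990; risk in unexposed = 245/1387 = 0.17664.
RR = 0.66990/0.17664 = 3.79247
AR% = (RR − 1)/RR × 100 = (3.79247 − 1)/3.79247 × 100 = 73.6320%

73.6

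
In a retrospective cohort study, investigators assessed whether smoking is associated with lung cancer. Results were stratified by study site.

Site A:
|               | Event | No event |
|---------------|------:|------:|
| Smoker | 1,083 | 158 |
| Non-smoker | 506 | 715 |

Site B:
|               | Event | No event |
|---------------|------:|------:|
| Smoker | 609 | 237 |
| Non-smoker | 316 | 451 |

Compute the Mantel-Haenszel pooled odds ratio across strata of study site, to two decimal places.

OR_MH = Σ(aᵢdᵢ/nᵢ) / Σ(bᵢcᵢ/nᵢ), where nᵢ is the stratum total.
Stratum 1 (Site A): n = 2462; a·d/n = 1083·715/2462 = 314.5187; b·c/n = 158·506/2462 = 32.4728
Stratum 2 (Site B): n = 1613; a·d/n = 609·451/1613 = 170.2784; b·c/n = 237·316/1613 = 46.4303
OR_MH = (314.5187 + 170.2784) / (32.4728 + 46.4303) = 484.7970 / 78.9030 = 6.14421

6.14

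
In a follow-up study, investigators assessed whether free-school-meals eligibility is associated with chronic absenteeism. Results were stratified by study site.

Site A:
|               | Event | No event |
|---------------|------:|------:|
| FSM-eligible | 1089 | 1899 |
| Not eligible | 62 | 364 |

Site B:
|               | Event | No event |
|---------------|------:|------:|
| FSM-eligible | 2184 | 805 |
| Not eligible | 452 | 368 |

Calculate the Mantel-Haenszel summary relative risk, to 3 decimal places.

RR_MH = Σ(aᵢ·n₀ᵢ/nᵢ) / Σ(cᵢ·n₁ᵢ/nᵢ), with n₁ᵢ = aᵢ+bᵢ (exposed), n₀ᵢ = cᵢ+dᵢ (unexposed), nᵢ = n₁ᵢ+n₀ᵢ.
Stratum 1 (Site A): n₁ = 2988, n₀ = 426, n = 3414; a·n₀/n = 1089·426/3414 = 135.8858; c·n₁/n = 62·2988/3414 = 54.2636
Stratum 2 (Site B): n₁ = 2989, n₀ = 820, n = 3809; a·n₀/n = 2184·820/3809 = 470.1706; c·n₁/n = 452·2989/3809 = 354.6936
RR_MH = (135.8858 + 470.1706) / (54.2636 + 354.6936) = 606.0564 / 408.9572 = 1.48196

1.482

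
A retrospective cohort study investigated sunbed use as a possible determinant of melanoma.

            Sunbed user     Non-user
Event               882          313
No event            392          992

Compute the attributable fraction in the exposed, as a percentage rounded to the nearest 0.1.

65.4

Reading the table with exposure as columns: a = 882 (Sunbed user, case), b = 392 (Sunbed user, non-case), c = 313 (Non-user, case), d = 992.
Risk in exposed = 882/1274 = 0.69231; risk in unexposed = 313/1305 = 0.23985.
RR = 0.69231/0.23985 = 2.88646
AR% = (RR − 1)/RR × 100 = (2.88646 − 1)/2.88646 × 100 = 65.3555%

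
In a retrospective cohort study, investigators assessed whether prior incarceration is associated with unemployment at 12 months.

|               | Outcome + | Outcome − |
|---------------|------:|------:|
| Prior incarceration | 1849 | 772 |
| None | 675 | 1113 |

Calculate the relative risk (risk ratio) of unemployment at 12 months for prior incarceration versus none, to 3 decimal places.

1.869

Cells: a = 1849, b = 772, c = 675, d = 1113.
Risk in exposed = 1849/2621 = 0.70546; risk in unexposed = 675/1788 = 0.37752.
RR = 0.70546 / 0.37752 = 1.86867
The risk among the exposed is 1.87 times that among the unexposed.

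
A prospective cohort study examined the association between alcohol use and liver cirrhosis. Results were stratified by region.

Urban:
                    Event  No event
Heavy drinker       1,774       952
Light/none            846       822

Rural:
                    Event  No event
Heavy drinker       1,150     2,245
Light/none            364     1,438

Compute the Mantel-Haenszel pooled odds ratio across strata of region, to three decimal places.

1.909

OR_MH = Σ(aᵢdᵢ/nᵢ) / Σ(bᵢcᵢ/nᵢ), where nᵢ is the stratum total.
Stratum 1 (Urban): n = 4394; a·d/n = 1774·822/4394 = 331.8680; b·c/n = 952·846/4394 = 183.2936
Stratum 2 (Rural): n = 5197; a·d/n = 1150·1438/5197 = 318.2028; b·c/n = 2245·364/5197 = 157.2407
OR_MH = (331.8680 + 318.2028) / (183.2936 + 157.2407) = 650.0708 / 340.5343 = 1.90897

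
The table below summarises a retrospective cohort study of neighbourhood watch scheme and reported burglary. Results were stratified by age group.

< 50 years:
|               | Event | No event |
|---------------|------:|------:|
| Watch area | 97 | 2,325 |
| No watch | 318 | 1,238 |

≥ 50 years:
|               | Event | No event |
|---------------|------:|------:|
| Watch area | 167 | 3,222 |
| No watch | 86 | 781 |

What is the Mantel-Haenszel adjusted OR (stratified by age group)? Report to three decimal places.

OR_MH = Σ(aᵢdᵢ/nᵢ) / Σ(bᵢcᵢ/nᵢ), where nᵢ is the stratum total.
Stratum 1 (< 50 years): n = 3978; a·d/n = 97·1238/3978 = 30.1875; b·c/n = 2325·318/3978 = 185.8597
Stratum 2 (≥ 50 years): n = 4256; a·d/n = 167·781/4256 = 30.6454; b·c/n = 3222·86/4256 = 65.1062
OR_MH = (30.1875 + 30.6454) / (185.8597 + 65.1062) = 60.8330 / 250.9659 = 0.24240

0.242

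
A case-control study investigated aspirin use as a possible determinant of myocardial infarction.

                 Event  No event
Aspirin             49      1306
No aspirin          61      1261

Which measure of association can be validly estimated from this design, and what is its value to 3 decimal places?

0.776

Cells: a = 49, b = 1306, c = 61, d = 1261.
This is a case-control study: participants were sampled on outcome status, so risks in the source population cannot be estimated directly — relative risk is not valid here. The odds ratio is the appropriate measure.
OR = (a·d)/(b·c) = (49 × 1261) / (1306 × 61) = 61789 / 79666 = 0.77560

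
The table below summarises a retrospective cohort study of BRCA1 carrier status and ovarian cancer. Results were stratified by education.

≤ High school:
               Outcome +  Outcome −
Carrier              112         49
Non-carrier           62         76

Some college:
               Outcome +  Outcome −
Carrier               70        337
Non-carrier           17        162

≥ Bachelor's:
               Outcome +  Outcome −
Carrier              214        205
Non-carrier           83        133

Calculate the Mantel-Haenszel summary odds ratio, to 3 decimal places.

OR_MH = Σ(aᵢdᵢ/nᵢ) / Σ(bᵢcᵢ/nᵢ), where nᵢ is the stratum total.
Stratum 1 (≤ High school): n = 299; a·d/n = 112·76/299 = 28.4682; b·c/n = 49·62/299 = 10.1605
Stratum 2 (Some college): n = 586; a·d/n = 70·162/586 = 19.3515; b·c/n = 337·17/586 = 9.7765
Stratum 3 (≥ Bachelor's): n = 635; a·d/n = 214·133/635 = 44.8220; b·c/n = 205·83/635 = 26.7953
OR_MH = (28.4682 + 19.3515 + 44.8220) / (10.1605 + 9.7765 + 26.7953) = 92.6418 / 46.7323 = 1.98240

1.982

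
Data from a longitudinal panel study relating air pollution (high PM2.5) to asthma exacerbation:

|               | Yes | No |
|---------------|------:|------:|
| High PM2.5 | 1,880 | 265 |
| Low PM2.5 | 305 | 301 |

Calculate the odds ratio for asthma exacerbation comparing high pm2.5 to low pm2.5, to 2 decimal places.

7.00

Cells: a = 1880, b = 265, c = 305, d = 301.
OR = (a·d)/(b·c) = (1880 × 301) / (265 × 305) = 565880 / 80825 = 7.00130
The odds of asthma exacerbation are about 7.00 times as high in the high pm2.5 group.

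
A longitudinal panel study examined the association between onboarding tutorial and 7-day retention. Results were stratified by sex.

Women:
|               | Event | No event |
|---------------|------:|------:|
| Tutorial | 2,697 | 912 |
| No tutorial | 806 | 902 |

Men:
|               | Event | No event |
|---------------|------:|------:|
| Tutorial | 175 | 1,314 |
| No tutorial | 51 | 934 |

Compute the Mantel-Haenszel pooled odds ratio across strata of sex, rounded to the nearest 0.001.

3.167

OR_MH = Σ(aᵢdᵢ/nᵢ) / Σ(bᵢcᵢ/nᵢ), where nᵢ is the stratum total.
Stratum 1 (Women): n = 5317; a·d/n = 2697·902/5317 = 457.5313; b·c/n = 912·806/5317 = 138.2494
Stratum 2 (Men): n = 2474; a·d/n = 175·934/2474 = 66.0671; b·c/n = 1314·51/2474 = 27.0873
OR_MH = (457.5313 + 66.0671) / (138.2494 + 27.0873) = 523.5984 / 165.3367 = 3.16686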